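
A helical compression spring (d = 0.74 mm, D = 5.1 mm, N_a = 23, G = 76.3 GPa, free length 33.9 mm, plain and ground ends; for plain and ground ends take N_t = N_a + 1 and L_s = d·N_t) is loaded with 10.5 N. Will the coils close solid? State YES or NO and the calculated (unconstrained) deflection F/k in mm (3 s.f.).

k = Gd⁴/(8D³N_a) = (76.3×10³)(0.74⁴)/(8·5.1³·23) = 0.9374 N/mm
N_t = 24; L_s = 0.74·24 = 17.76 mm; δ_solid = L₀ − L_s = 33.9 − 17.76 = 16.14 mm
δ = F/k = 10.5/0.9374 = 11.201 mm
δ < δ_solid → spring does not go solid

NO, δ = 11.2 mm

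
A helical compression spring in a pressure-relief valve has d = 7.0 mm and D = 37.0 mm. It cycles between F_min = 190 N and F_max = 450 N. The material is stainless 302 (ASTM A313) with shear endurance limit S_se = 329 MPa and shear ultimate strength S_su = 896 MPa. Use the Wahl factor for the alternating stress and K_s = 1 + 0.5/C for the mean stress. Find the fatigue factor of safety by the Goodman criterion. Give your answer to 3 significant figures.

4.04

C = D/d = 37.0/7.0 = 5.2857; K_W = (4C−1)/(4C−4)+0.615/C = 1.2914; K_s = 1+0.5/C = 1.0946
F_a = (F_max−F_min)/2 = 130 N; F_m = (F_max+F_min)/2 = 320 N
τ_a = K_W·8F_aD/(πd³) = 1.2914 × 35.71 = 46.114 MPa
τ_m = K_s·8F_mD/(πd³) = 1.0946 × 87.902 = 96.217 MPa
Goodman: 1/n_f = τ_a/S_se + τ_m/S_su = 46.114/329 + 96.217/896 = 0.14017 + 0.10738 = 0.24755
n_f = 1/0.24755 = 4.04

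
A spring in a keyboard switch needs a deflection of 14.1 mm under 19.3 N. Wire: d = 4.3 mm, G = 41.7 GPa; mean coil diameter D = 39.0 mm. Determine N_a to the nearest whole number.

Required rate k = F/δ = 19.3/14.1 = 1.3688 N/mm
N_a = Gd⁴/(8D³k) = (41.7×10³ × 4.3⁴)/(8 × 39.0³ × 1.3688)
    = 1.42564e+07 / 649564 = 21.95 → 22 coils

22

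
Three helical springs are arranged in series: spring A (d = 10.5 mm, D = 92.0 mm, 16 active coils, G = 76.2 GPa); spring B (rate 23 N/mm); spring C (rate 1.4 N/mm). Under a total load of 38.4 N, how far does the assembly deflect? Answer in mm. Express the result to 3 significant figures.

33.2 mm

k_A = Gd⁴/(8D³N_a) = (76.2×10³)(10.5⁴)/(8·92.0³·16) = 9.2926 N/mm
Series: 1/k_eq = 1/9.2926 + 1/23 + 1/1.4 = 0.86538; k_eq = 1.1556 N/mm
δ = F/k_eq = 38.4/1.1556 = 33.23 mm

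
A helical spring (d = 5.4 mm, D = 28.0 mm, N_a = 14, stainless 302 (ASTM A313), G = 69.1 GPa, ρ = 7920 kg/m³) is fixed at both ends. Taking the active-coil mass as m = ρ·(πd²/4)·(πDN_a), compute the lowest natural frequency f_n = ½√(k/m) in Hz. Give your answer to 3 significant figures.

k = Gd⁴/(8D³N_a) = (69.1×10³)(5.4⁴)/(8·28.0³·14) = 23.898 N/mm = 23898 N/m
Wire length L = πDN_a = π·28.0·14 = 1231.5 mm
m = ρ·(πd²/4)·L = 7920 × 22.902×10⁻⁶ m² × 1.2315 m = 0.22338 kg
f_n = ½√(k/m) = 0.5·√(23898/0.22338) = 0.5·√(1.0698e+05) = 163.54 Hz

164 Hz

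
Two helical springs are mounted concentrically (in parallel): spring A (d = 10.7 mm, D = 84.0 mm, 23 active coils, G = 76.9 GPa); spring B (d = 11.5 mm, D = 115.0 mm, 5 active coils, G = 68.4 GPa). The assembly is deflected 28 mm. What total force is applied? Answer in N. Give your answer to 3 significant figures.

809 N

k_A = Gd⁴/(8D³N_a) = (76.9×10³)(10.7⁴)/(8·84.0³·23) = 9.2428 N/mm
k_B = Gd⁴/(8D³N_a) = (68.4×10³)(11.5⁴)/(8·115.0³·5) = 19.665 N/mm
Parallel: k_eq = 9.2428 + 19.665 = 28.908 N/mm
F = k_eq·δ = 28.908·28 = 809.42 N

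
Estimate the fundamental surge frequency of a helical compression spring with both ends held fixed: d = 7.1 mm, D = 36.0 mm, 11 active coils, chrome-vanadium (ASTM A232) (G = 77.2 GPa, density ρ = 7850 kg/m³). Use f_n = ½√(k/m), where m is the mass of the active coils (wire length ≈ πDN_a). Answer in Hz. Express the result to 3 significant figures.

k = Gd⁴/(8D³N_a) = (77.2×10³)(7.1⁴)/(8·36.0³·11) = 47.782 N/mm = 47782 N/m
Wire length L = πDN_a = π·36.0·11 = 1244.1 mm
m = ρ·(πd²/4)·L = 7850 × 39.592×10⁻⁶ m² × 1.2441 m = 0.38665 kg
f_n = ½√(k/m) = 0.5·√(47782/0.38665) = 0.5·√(1.2358e+05) = 175.77 Hz

176 Hz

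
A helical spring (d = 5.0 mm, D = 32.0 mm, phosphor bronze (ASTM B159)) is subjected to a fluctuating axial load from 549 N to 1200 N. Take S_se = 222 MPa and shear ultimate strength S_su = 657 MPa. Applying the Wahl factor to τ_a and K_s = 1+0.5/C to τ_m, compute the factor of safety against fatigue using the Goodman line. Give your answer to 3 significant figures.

0.473

C = D/d = 32.0/5.0 = 6.4000; K_W = (4C−1)/(4C−4)+0.615/C = 1.2350; K_s = 1+0.5/C = 1.0781
F_a = (F_max−F_min)/2 = 325.5 N; F_m = (F_max+F_min)/2 = 874.5 N
τ_a = K_W·8F_aD/(πd³) = 1.2350 × 212.19 = 262.05 MPa
τ_m = K_s·8F_mD/(πd³) = 1.0781 × 570.09 = 614.62 MPa
Goodman: 1/n_f = τ_a/S_se + τ_m/S_su = 262.05/222 + 614.62/657 = 1.18043 + 0.93550 = 2.1159
n_f = 1/2.1159 = 0.4726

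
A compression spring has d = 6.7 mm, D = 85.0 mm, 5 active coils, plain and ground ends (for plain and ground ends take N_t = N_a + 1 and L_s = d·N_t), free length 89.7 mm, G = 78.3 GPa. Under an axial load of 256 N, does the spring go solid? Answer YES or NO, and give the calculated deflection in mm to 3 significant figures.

k = Gd⁴/(8D³N_a) = (78.3×10³)(6.7⁴)/(8·85.0³·5) = 6.4231 N/mm
N_t = 6; L_s = 6.7·6 = 40.2 mm; δ_solid = L₀ − L_s = 89.7 − 40.2 = 49.5 mm
δ = F/k = 256/6.4231 = 39.856 mm
δ < δ_solid → spring does not go solid

NO, δ = 39.9 mm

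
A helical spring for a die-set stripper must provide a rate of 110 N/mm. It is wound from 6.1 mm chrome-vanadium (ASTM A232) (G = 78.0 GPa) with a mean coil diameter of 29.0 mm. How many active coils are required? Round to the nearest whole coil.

5

N_a = Gd⁴/(8D³k) = (78.0×10³ × 6.1⁴)/(8 × 29.0³ × 110)
    = 1.07998e+08 / 2.14623e+07 = 5.032 → 5 coils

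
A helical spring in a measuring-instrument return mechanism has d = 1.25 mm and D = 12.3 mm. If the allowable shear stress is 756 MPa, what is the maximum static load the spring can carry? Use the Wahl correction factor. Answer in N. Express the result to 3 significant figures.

C = D/d = 12.3/1.25 = 9.8400
K_W = (4C−1)/(4C−4) + 0.615/C = 38.360/35.360 + 0.0625 = 1.1473
τ_max = K·8FD/(πd³) → F_max = τ_allow·πd³/(8DK)
F_max = 756·π·1.25³/(8·12.3·1.1473) = 4638.8/112.9 = 41.088 N

41.1 N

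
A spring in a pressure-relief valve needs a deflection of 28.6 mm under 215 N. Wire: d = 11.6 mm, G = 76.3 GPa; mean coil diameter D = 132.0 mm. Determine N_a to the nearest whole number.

Required rate k = F/δ = 215/28.6 = 7.5175 N/mm
N_a = Gd⁴/(8D³k) = (76.3×10³ × 11.6⁴)/(8 × 132.0³ × 7.5175)
    = 1.38152e+09 / 1.3832e+08 = 9.988 → 10 coils

10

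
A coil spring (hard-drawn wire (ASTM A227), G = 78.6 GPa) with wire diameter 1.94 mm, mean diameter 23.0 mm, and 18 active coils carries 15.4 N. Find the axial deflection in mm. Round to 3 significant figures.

k = Gd⁴/(8D³N_a) = (78.6×10³)(1.94⁴)/(8·23.0³·18) = 0.63545 N/mm
δ = F/k = 15.4 / 0.63545 = 24.235 mm

24.2 mm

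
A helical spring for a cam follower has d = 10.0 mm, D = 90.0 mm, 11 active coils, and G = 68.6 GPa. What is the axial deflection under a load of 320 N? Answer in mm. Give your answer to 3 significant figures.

k = Gd⁴/(8D³N_a) = (68.6×10³)(10.0⁴)/(8·90.0³·11) = 10.693 N/mm
δ = F/k = 320 / 10.693 = 29.925 mm

29.9 mm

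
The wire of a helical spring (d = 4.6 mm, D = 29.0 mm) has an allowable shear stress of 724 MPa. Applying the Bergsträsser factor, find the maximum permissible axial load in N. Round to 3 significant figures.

C = D/d = 29.0/4.6 = 6.3043
K_B = (4C+2)/(4C−3) = 27.217/22.217 = 1.2250
τ_max = K·8FD/(πd³) → F_max = τ_allow·πd³/(8DK)
F_max = 724·π·4.6³/(8·29.0·1.2250) = 2.2139e+05/284.21 = 778.97 N

779 N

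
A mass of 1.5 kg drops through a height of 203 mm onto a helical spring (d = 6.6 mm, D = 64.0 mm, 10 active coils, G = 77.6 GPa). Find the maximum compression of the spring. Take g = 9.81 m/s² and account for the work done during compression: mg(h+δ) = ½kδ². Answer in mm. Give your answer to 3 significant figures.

k = Gd⁴/(8D³N_a) = (77.6×10³)(6.6⁴)/(8·64.0³·10) = 7.0211 N/mm
W = mg = 1.5 × 9.81 = 14.715 N
½kδ² − Wδ − Wh = 0 → δ = (W + √(W² + 2kWh))/k
δ = (14.715 + √(216.53 + 41946.3))/7.0211 = (14.715 + 205.34)/7.0211 = 31.341 mm

31.3 mm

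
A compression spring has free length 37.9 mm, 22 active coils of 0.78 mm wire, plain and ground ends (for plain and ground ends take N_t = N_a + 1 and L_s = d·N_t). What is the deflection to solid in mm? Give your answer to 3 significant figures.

N_t = 23; L_s = 0.78·23 = 17.94 mm
δ_solid = L₀ − L_s = 37.9 − 17.94 = 19.96 mm

20.0 mm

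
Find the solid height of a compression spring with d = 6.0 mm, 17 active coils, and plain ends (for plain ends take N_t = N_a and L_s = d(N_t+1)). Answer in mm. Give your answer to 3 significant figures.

plain ends: N_t = N_a = 17
L_s = d·(N_t+1) = 6.0 × 18 = 108 mm

108 mm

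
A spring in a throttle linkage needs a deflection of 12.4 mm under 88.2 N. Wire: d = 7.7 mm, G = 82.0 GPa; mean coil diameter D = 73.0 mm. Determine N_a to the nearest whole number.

13

Required rate k = F/δ = 88.2/12.4 = 7.1129 N/mm
N_a = Gd⁴/(8D³k) = (82.0×10³ × 7.7⁴)/(8 × 73.0³ × 7.1129)
    = 2.88255e+08 / 2.21363e+07 = 13.02 → 13 coils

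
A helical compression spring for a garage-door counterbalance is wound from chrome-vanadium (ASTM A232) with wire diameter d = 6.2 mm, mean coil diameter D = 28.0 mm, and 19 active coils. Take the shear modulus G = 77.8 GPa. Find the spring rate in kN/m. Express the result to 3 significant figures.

34.5 kN/m

k = Gd⁴/(8D³N_a) = (77.8×10³ × 6.2⁴) / (8 × 28.0³ × 19)
  = 1.1496e+08 / 3.3367e+06 = 34.453 N/mm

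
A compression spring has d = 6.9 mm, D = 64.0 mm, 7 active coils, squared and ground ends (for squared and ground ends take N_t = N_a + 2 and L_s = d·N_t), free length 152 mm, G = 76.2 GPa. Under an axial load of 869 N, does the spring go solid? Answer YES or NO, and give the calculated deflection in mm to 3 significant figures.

k = Gd⁴/(8D³N_a) = (76.2×10³)(6.9⁴)/(8·64.0³·7) = 11.766 N/mm
N_t = 9; L_s = 6.9·9 = 62.1 mm; δ_solid = L₀ − L_s = 152 − 62.1 = 89.9 mm
δ = F/k = 869/11.766 = 73.858 mm
δ < δ_solid → spring does not go solid

NO, δ = 73.9 mm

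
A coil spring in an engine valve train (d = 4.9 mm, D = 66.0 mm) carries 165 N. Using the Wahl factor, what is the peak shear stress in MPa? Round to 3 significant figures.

261 MPa

Spring index C = D/d = 66.0/4.9 = 13.4694
K_W = (4C−1)/(4C−4) + 0.615/C = 52.878/49.878 + 0.0457 = 1.1058
τ₀ = 8FD/(πd³) = 8·165·66.0/(π·4.9³) = 87120/369.61 = 235.71 MPa
τ_max = K·τ₀ = 1.1058 × 235.71 = 260.65 MPa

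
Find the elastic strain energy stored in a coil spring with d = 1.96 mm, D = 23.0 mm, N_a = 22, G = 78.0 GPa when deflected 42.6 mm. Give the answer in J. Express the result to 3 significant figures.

k = Gd⁴/(8D³N_a) = (78.0×10³)(1.96⁴)/(8·23.0³·22) = 0.53755 N/mm
U = ½kδ² = 0.5 × 0.53755 × 42.6² = 487.77 N·mm = 0.48777 J

0.488 J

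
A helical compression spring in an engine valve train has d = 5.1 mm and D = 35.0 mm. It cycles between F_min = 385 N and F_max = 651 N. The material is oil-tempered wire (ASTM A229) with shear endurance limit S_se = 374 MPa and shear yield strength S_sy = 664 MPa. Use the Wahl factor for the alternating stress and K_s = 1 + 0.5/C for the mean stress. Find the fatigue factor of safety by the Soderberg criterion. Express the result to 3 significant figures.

1.17

C = D/d = 35.0/5.1 = 6.8627; K_W = (4C−1)/(4C−4)+0.615/C = 1.2175; K_s = 1+0.5/C = 1.0729
F_a = (F_max−F_min)/2 = 133 N; F_m = (F_max+F_min)/2 = 518 N
τ_a = K_W·8F_aD/(πd³) = 1.2175 × 89.361 = 108.8 MPa
τ_m = K_s·8F_mD/(πd³) = 1.0729 × 348.04 = 373.4 MPa
Soderberg: 1/n_f = τ_a/S_se + τ_m/S_sy = 108.8/374 + 373.4/664 = 0.29091 + 0.56234 = 0.85325
n_f = 1/0.85325 = 1.172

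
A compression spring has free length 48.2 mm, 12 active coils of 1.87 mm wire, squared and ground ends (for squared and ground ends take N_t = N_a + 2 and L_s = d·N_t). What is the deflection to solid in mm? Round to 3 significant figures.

22.0 mm

N_t = 14; L_s = 1.87·14 = 26.18 mm
δ_solid = L₀ − L_s = 48.2 − 26.18 = 22.02 mm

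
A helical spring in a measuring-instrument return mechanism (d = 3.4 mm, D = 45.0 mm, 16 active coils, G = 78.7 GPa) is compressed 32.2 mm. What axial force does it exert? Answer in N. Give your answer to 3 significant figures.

29.0 N

k = Gd⁴/(8D³N_a) = (78.7×10³)(3.4⁴)/(8·45.0³·16) = 0.90166 N/mm
F = k·δ = 0.90166 × 32.2 = 29.033 N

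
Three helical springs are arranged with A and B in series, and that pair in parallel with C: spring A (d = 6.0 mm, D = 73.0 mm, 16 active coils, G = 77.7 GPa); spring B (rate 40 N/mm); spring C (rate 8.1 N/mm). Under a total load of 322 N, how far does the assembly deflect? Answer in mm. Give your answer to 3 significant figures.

k_A = Gd⁴/(8D³N_a) = (77.7×10³)(6.0⁴)/(8·73.0³·16) = 2.0223 N/mm
Springs A,B series: k_AB = 1/(1/2.0223+1/40) = 1.925 N/mm; parallel with C: k_eq = 1.925+8.1 = 10.025 N/mm
δ = F/k_eq = 322/10.025 = 32.12 mm

32.1 mm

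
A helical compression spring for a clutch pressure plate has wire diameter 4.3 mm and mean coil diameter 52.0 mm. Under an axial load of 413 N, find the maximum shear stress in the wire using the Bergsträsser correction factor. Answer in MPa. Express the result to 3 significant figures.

764 MPa

Spring index C = D/d = 52.0/4.3 = 12.0930
K_B = (4C+2)/(4C−3) = 50.372/45.372 = 1.1102
τ₀ = 8FD/(πd³) = 8·413·52.0/(π·4.3³) = 171808/249.78 = 687.84 MPa
τ_max = K·τ₀ = 1.1102 × 687.84 = 763.64 MPa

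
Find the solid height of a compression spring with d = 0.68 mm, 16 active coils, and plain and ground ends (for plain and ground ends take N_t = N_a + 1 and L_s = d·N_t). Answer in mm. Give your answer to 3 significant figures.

plain and ground ends: N_t = N_a + 1 = 16 + 1 = 17
L_s = d·N_t = 0.68 × 17 = 11.56 mm

11.6 mm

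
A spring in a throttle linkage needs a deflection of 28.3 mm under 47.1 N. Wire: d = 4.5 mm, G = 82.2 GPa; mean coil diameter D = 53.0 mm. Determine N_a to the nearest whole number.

Required rate k = F/δ = 47.1/28.3 = 1.6643 N/mm
N_a = Gd⁴/(8D³k) = (82.2×10³ × 4.5⁴)/(8 × 53.0³ × 1.6643)
    = 3.37071e+07 / 1.98222e+06 = 17 → 17 coils

17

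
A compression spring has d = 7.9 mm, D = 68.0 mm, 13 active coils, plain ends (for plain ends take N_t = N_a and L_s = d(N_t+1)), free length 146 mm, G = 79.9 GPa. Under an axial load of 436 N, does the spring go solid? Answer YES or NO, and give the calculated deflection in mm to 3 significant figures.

YES, δ = 45.8 mm

k = Gd⁴/(8D³N_a) = (79.9×10³)(7.9⁴)/(8·68.0³·13) = 9.5169 N/mm
N_t = 13; L_s = 7.9·14 = 110.6 mm; δ_solid = L₀ − L_s = 146 − 110.6 = 35.4 mm
δ = F/k = 436/9.5169 = 45.813 mm
δ ≥ δ_solid → spring goes solid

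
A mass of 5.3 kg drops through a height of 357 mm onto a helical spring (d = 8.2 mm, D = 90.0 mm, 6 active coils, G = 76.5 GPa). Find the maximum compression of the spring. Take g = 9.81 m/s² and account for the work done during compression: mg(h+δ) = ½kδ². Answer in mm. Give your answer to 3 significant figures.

k = Gd⁴/(8D³N_a) = (76.5×10³)(8.2⁴)/(8·90.0³·6) = 9.8843 N/mm
W = mg = 5.3 × 9.81 = 51.993 N
½kδ² − Wδ − Wh = 0 → δ = (W + √(W² + 2kWh))/k
δ = (51.993 + √(2703.3 + 366937))/9.8843 = (51.993 + 607.98)/9.8843 = 66.77 mm

66.8 mm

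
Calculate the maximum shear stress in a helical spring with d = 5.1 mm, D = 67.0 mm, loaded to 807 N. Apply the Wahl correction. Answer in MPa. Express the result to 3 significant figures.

1150 MPa

Spring index C = D/d = 67.0/5.1 = 13.1373
K_W = (4C−1)/(4C−4) + 0.615/C = 51.549/48.549 + 0.0468 = 1.1086
τ₀ = 8FD/(πd³) = 8·807·67.0/(π·5.1³) = 432552/416.74 = 1038 MPa
τ_max = K·τ₀ = 1.1086 × 1038 = 1150.7 MPa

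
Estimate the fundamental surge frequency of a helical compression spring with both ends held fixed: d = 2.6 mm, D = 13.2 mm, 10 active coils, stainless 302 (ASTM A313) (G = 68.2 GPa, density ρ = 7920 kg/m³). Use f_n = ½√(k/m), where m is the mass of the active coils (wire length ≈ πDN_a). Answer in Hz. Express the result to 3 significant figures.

493 Hz

k = Gd⁴/(8D³N_a) = (68.2×10³)(2.6⁴)/(8·13.2³·10) = 16.938 N/mm = 16938 N/m
Wire length L = πDN_a = π·13.2·10 = 414.69 mm
m = ρ·(πd²/4)·L = 7920 × 5.3093×10⁻⁶ m² × 0.41469 m = 0.017438 kg
f_n = ½√(k/m) = 0.5·√(16938/0.017438) = 0.5·√(9.7136e+05) = 492.79 Hz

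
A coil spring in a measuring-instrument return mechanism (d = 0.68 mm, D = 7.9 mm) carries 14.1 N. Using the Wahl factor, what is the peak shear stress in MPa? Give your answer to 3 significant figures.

1010 MPa

Spring index C = D/d = 7.9/0.68 = 11.6176
K_W = (4C−1)/(4C−4) + 0.615/C = 45.471/42.471 + 0.0529 = 1.1236
τ₀ = 8FD/(πd³) = 8·14.1·7.9/(π·0.68³) = 891.12/0.98782 = 902.11 MPa
τ_max = K·τ₀ = 1.1236 × 902.11 = 1013.6 MPa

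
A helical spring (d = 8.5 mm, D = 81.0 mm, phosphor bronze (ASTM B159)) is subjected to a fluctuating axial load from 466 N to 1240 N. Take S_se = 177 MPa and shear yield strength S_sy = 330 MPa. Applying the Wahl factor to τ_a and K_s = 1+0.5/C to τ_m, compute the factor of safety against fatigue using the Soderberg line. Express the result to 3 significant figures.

0.568

C = D/d = 81.0/8.5 = 9.5294; K_W = (4C−1)/(4C−4)+0.615/C = 1.1525; K_s = 1+0.5/C = 1.0525
F_a = (F_max−F_min)/2 = 387 N; F_m = (F_max+F_min)/2 = 853 N
τ_a = K_W·8F_aD/(πd³) = 1.1525 × 129.98 = 149.8 MPa
τ_m = K_s·8F_mD/(πd³) = 1.0525 × 286.5 = 301.53 MPa
Soderberg: 1/n_f = τ_a/S_se + τ_m/S_sy = 149.8/177 + 301.53/330 = 0.84632 + 0.91372 = 1.76
n_f = 1/1.76 = 0.5682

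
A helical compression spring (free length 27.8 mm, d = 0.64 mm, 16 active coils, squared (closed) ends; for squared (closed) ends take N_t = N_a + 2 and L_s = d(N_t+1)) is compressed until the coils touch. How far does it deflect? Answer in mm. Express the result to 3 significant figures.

15.6 mm

N_t = 18; L_s = 0.64·19 = 12.16 mm
δ_solid = L₀ − L_s = 27.8 − 12.16 = 15.64 mm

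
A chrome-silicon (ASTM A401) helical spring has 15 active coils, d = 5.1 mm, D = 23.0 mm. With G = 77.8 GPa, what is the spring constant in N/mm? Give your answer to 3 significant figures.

36.0 N/mm

k = Gd⁴/(8D³N_a) = (77.8×10³ × 5.1⁴) / (8 × 23.0³ × 15)
  = 5.26333e+07 / 1.46004e+06 = 36.049 N/mm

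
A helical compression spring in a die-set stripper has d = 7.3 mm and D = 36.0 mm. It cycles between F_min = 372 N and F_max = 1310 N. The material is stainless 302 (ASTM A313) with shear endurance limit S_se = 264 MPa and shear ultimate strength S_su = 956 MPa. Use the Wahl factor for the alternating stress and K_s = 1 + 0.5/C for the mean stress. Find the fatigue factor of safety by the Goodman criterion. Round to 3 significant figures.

1.28

C = D/d = 36.0/7.3 = 4.9315; K_W = (4C−1)/(4C−4)+0.615/C = 1.3155; K_s = 1+0.5/C = 1.1014
F_a = (F_max−F_min)/2 = 469 N; F_m = (F_max+F_min)/2 = 841 N
τ_a = K_W·8F_aD/(πd³) = 1.3155 × 110.52 = 145.39 MPa
τ_m = K_s·8F_mD/(πd³) = 1.1014 × 198.18 = 218.28 MPa
Goodman: 1/n_f = τ_a/S_se + τ_m/S_su = 145.39/264 + 218.28/956 = 0.55071 + 0.22832 = 0.77904
n_f = 1/0.77904 = 1.284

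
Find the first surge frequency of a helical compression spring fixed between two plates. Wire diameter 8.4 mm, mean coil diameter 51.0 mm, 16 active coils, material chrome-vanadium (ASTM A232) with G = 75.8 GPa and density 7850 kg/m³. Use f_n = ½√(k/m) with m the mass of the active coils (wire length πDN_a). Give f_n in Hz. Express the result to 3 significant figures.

k = Gd⁴/(8D³N_a) = (75.8×10³)(8.4⁴)/(8·51.0³·16) = 22.226 N/mm = 22226 N/m
Wire length L = πDN_a = π·51.0·16 = 2563.5 mm
m = ρ·(πd²/4)·L = 7850 × 55.418×10⁻⁶ m² × 2.5635 m = 1.1152 kg
f_n = ½√(k/m) = 0.5·√(22226/1.1152) = 0.5·√(19930) = 70.587 Hz

70.6 Hz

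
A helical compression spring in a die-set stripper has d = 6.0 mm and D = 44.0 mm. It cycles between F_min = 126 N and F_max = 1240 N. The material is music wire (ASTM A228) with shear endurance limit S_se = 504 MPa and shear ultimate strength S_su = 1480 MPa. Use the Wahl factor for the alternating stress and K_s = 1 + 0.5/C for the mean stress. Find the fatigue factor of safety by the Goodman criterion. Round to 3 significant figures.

1.06

C = D/d = 44.0/6.0 = 7.3333; K_W = (4C−1)/(4C−4)+0.615/C = 1.2023; K_s = 1+0.5/C = 1.0682
F_a = (F_max−F_min)/2 = 557 N; F_m = (F_max+F_min)/2 = 683 N
τ_a = K_W·8F_aD/(πd³) = 1.2023 × 288.93 = 347.38 MPa
τ_m = K_s·8F_mD/(πd³) = 1.0682 × 354.29 = 378.45 MPa
Goodman: 1/n_f = τ_a/S_se + τ_m/S_su = 347.38/504 + 378.45/1480 = 0.68924 + 0.25571 = 0.94495
n_f = 1/0.94495 = 1.058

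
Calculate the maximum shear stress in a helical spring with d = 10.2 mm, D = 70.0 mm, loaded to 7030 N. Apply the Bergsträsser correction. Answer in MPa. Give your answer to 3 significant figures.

Spring index C = D/d = 70.0/10.2 = 6.8627
K_B = (4C+2)/(4C−3) = 29.451/24.451 = 1.2045
τ₀ = 8FD/(πd³) = 8·7030·70.0/(π·10.2³) = 3.9368e+06/3333.9 = 1180.8 MPa
τ_max = K·τ₀ = 1.2045 × 1180.8 = 1422.3 MPa

1420 MPa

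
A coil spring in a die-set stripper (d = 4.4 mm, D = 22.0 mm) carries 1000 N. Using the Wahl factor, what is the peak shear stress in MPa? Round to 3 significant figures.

862 MPa

Spring index C = D/d = 22.0/4.4 = 5.0000
K_W = (4C−1)/(4C−4) + 0.615/C = 19.000/16.000 + 0.1230 = 1.3105
τ₀ = 8FD/(πd³) = 8·1000·22.0/(π·4.4³) = 176000/267.61 = 657.67 MPa
τ_max = K·τ₀ = 1.3105 × 657.67 = 861.87 MPa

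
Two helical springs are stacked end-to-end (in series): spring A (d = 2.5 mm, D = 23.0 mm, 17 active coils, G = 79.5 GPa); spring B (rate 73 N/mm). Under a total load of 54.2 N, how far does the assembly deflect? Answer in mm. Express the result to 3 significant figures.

29.6 mm

k_A = Gd⁴/(8D³N_a) = (79.5×10³)(2.5⁴)/(8·23.0³·17) = 1.8767 N/mm
Series: 1/k_eq = 1/1.8767 + 1/73 = 0.54654; k_eq = 1.8297 N/mm
δ = F/k_eq = 54.2/1.8297 = 29.622 mm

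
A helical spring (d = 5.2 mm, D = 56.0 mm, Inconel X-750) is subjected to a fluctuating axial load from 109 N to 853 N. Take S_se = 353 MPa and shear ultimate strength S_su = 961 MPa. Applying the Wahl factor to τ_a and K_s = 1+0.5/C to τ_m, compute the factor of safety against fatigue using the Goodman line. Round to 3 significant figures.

0.574

C = D/d = 56.0/5.2 = 10.7692; K_W = (4C−1)/(4C−4)+0.615/C = 1.1339; K_s = 1+0.5/C = 1.0464
F_a = (F_max−F_min)/2 = 372 N; F_m = (F_max+F_min)/2 = 481 N
τ_a = K_W·8F_aD/(πd³) = 1.1339 × 377.28 = 427.79 MPa
τ_m = K_s·8F_mD/(πd³) = 1.0464 × 487.82 = 510.47 MPa
Goodman: 1/n_f = τ_a/S_se + τ_m/S_su = 427.79/353 + 510.47/961 = 1.21186 + 0.53119 = 1.7431
n_f = 1/1.7431 = 0.5737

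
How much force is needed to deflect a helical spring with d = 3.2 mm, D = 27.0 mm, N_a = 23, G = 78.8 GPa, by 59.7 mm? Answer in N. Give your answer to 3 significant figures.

k = Gd⁴/(8D³N_a) = (78.8×10³)(3.2⁴)/(8·27.0³·23) = 2.2815 N/mm
F = k·δ = 2.2815 × 59.7 = 136.2 N

136 N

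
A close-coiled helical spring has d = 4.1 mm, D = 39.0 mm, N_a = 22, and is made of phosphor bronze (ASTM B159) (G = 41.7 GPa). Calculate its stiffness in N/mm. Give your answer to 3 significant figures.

1.13 N/mm

k = Gd⁴/(8D³N_a) = (41.7×10³ × 4.1⁴) / (8 × 39.0³ × 22)
  = 1.17834e+07 / 1.04401e+07 = 1.1287 N/mm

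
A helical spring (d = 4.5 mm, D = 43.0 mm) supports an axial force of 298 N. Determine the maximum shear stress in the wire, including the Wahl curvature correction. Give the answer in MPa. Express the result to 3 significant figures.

Spring index C = D/d = 43.0/4.5 = 9.5556
K_W = (4C−1)/(4C−4) + 0.615/C = 37.222/34.222 + 0.0644 = 1.1520
τ₀ = 8FD/(πd³) = 8·298·43.0/(π·4.5³) = 102512/286.28 = 358.09 MPa
τ_max = K·τ₀ = 1.1520 × 358.09 = 412.52 MPa

413 MPa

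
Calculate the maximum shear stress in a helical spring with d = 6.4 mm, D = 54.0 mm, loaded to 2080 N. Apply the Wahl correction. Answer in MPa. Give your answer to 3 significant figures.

Spring index C = D/d = 54.0/6.4 = 8.4375
K_W = (4C−1)/(4C−4) + 0.615/C = 32.750/29.750 + 0.0729 = 1.1737
τ₀ = 8FD/(πd³) = 8·2080·54.0/(π·6.4³) = 898560/823.55 = 1091.1 MPa
τ_max = K·τ₀ = 1.1737 × 1091.1 = 1280.6 MPa

1280 MPa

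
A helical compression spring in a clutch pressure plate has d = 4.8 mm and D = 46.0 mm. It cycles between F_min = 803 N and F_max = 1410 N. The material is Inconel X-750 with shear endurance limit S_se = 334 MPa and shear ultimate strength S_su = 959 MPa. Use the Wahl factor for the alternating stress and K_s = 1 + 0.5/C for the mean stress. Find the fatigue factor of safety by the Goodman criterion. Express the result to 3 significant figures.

C = D/d = 46.0/4.8 = 9.5833; K_W = (4C−1)/(4C−4)+0.615/C = 1.1516; K_s = 1+0.5/C = 1.0522
F_a = (F_max−F_min)/2 = 303.5 N; F_m = (F_max+F_min)/2 = 1106.5 N
τ_a = K_W·8F_aD/(πd³) = 1.1516 × 321.46 = 370.18 MPa
τ_m = K_s·8F_mD/(πd³) = 1.0522 × 1172 = 1233.1 MPa
Goodman: 1/n_f = τ_a/S_se + τ_m/S_su = 370.18/334 + 1233.1/959 = 1.10833 + 1.28586 = 2.3942
n_f = 1/2.3942 = 0.4177

0.418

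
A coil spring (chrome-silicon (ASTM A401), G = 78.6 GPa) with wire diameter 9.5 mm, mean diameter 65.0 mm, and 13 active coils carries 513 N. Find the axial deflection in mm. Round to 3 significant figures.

k = Gd⁴/(8D³N_a) = (78.6×10³)(9.5⁴)/(8·65.0³·13) = 22.415 N/mm
δ = F/k = 513 / 22.415 = 22.886 mm

22.9 mm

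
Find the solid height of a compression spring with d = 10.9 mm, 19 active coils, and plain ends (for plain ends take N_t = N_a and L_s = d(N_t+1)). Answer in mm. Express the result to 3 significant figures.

plain ends: N_t = N_a = 19
L_s = d·(N_t+1) = 10.9 × 20 = 218 mm

218 mm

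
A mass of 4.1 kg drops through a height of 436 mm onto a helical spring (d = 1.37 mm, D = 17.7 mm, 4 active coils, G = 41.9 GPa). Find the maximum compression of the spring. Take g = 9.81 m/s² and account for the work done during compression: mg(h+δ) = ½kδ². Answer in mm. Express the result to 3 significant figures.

k = Gd⁴/(8D³N_a) = (41.9×10³)(1.37⁴)/(8·17.7³·4) = 0.83181 N/mm
W = mg = 4.1 × 9.81 = 40.221 N
½kδ² − Wδ − Wh = 0 → δ = (W + √(W² + 2kWh))/k
δ = (40.221 + √(1617.7 + 29174))/0.83181 = (40.221 + 175.48)/0.83181 = 259.31 mm

259 mm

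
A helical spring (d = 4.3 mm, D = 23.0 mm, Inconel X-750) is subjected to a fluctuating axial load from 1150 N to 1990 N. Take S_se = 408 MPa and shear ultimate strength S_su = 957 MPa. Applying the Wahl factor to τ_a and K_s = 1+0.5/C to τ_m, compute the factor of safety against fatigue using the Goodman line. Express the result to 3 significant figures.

0.435

C = D/d = 23.0/4.3 = 5.3488; K_W = (4C−1)/(4C−4)+0.615/C = 1.2874; K_s = 1+0.5/C = 1.0935
F_a = (F_max−F_min)/2 = 420 N; F_m = (F_max+F_min)/2 = 1570 N
τ_a = K_W·8F_aD/(πd³) = 1.2874 × 309.39 = 398.33 MPa
τ_m = K_s·8F_mD/(πd³) = 1.0935 × 1156.5 = 1264.7 MPa
Goodman: 1/n_f = τ_a/S_se + τ_m/S_su = 398.33/408 + 1264.7/957 = 0.97629 + 1.32148 = 2.2978
n_f = 1/2.2978 = 0.4352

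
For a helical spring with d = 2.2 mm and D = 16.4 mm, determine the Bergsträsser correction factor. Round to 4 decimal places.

C = D/d = 16.4/2.2 = 7.4545
K_B = (4C+2)/(4C−3) = 31.818/26.818 = 1.1864

1.1864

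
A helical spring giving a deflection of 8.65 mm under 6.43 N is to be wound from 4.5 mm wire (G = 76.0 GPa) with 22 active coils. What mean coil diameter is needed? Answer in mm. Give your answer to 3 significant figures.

Required rate k = F/δ = 6.43/8.65 = 0.74335 N/mm
D = (Gd⁴/(8N_a·k))^(1/3) = (76.0×10³·4.5⁴/(8·22·0.74335))^(1/3)
  = (238208)^(1/3) = 61.9896 mm

62.0 mm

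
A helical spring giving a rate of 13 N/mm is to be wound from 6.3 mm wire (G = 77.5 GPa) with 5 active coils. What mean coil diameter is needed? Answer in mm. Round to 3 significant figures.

61.7 mm

D = (Gd⁴/(8N_a·k))^(1/3) = (77.5×10³·6.3⁴/(8·5·13))^(1/3)
  = (234780)^(1/3) = 61.6908 mm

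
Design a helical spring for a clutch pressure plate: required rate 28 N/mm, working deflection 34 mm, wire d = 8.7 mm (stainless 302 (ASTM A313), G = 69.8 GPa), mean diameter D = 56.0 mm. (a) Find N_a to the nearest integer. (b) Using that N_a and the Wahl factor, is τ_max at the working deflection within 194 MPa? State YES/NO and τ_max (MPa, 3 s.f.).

(a) 10 coils; (b) NO, τ_max = 259 MPa

N_a = Gd⁴/(8D³k) = (69.8×10³)(8.7⁴)/(8·56.0³·28) = 10.17 → N_a = 10
Actual rate k = Gd⁴/(8D³·10) = 28.463 N/mm
Working load F = kδ = 28.463·34 = 967.74 N
C = 56.0/8.7 = 6.4368; K_W = (4C−1)/(4C−4)+0.615/C = 1.2335
τ_max = K_W·8FD/(πd³) = 1.2335·209.57 = 258.5 MPa
τ_max > 194 MPa → exceeds allowable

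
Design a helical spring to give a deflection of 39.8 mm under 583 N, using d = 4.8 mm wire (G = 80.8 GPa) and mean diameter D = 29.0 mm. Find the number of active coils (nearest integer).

15

Required rate k = F/δ = 583/39.8 = 14.648 N/mm
N_a = Gd⁴/(8D³k) = (80.8×10³ × 4.8⁴)/(8 × 29.0³ × 14.648)
    = 4.2892e+07 / 2.85805e+06 = 15.01 → 15 coils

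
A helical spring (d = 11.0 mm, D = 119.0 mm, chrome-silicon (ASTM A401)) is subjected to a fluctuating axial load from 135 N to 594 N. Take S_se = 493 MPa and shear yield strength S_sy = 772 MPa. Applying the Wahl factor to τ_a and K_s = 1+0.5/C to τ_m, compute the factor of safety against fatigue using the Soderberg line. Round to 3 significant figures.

4.30

C = D/d = 119.0/11.0 = 10.8182; K_W = (4C−1)/(4C−4)+0.615/C = 1.1332; K_s = 1+0.5/C = 1.0462
F_a = (F_max−F_min)/2 = 229.5 N; F_m = (F_max+F_min)/2 = 364.5 N
τ_a = K_W·8F_aD/(πd³) = 1.1332 × 52.251 = 59.212 MPa
τ_m = K_s·8F_mD/(πd³) = 1.0462 × 82.986 = 86.822 MPa
Soderberg: 1/n_f = τ_a/S_se + τ_m/S_sy = 59.212/493 + 86.822/772 = 0.12011 + 0.11246 = 0.23257
n_f = 1/0.23257 = 4.3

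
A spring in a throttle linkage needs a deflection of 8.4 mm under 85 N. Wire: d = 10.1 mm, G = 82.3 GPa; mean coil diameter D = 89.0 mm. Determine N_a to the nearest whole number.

Required rate k = F/δ = 85/8.4 = 10.119 N/mm
N_a = Gd⁴/(8D³k) = (82.3×10³ × 10.1⁴)/(8 × 89.0³ × 10.119)
    = 8.56417e+08 / 5.70689e+07 = 15.01 → 15 coils

15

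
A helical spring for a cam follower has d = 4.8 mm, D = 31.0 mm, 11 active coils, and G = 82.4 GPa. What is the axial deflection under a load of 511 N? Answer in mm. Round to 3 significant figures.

k = Gd⁴/(8D³N_a) = (82.4×10³)(4.8⁴)/(8·31.0³·11) = 16.685 N/mm
δ = F/k = 511 / 16.685 = 30.626 mm

30.6 mm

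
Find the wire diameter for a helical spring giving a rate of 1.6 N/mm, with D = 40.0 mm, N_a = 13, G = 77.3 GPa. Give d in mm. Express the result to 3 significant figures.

3.43 mm

d = (8D³N_a·k / G)^(1/4) = (8·40.0³·13·1.6 / (77.3×10³))^0.25
  = (137.77)^0.25 = 3.4260 mm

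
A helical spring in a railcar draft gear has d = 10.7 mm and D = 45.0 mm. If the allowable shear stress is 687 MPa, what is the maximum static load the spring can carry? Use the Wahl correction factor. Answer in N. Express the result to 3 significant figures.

5320 N

C = D/d = 45.0/10.7 = 4.2056
K_W = (4C−1)/(4C−4) + 0.615/C = 15.822/12.822 + 0.1462 = 1.3802
τ_max = K·8FD/(πd³) → F_max = τ_allow·πd³/(8DK)
F_max = 687·π·10.7³/(8·45.0·1.3802) = 2.644e+06/496.87 = 5321.3 N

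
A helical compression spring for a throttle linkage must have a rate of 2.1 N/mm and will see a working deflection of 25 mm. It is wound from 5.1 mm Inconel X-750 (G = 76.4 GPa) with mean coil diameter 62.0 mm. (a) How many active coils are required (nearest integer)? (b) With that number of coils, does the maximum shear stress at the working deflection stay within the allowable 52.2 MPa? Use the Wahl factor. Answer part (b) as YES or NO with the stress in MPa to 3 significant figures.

(a) 13 coils; (b) NO, τ_max = 69.4 MPa

N_a = Gd⁴/(8D³k) = (76.4×10³)(5.1⁴)/(8·62.0³·2.1) = 12.91 → N_a = 13
Actual rate k = Gd⁴/(8D³·13) = 2.0853 N/mm
Working load F = kδ = 2.0853·25 = 52.132 N
C = 62.0/5.1 = 12.1569; K_W = (4C−1)/(4C−4)+0.615/C = 1.1178
τ_max = K_W·8FD/(πd³) = 1.1178·62.048 = 69.358 MPa
τ_max > 52.2 MPa → exceeds allowable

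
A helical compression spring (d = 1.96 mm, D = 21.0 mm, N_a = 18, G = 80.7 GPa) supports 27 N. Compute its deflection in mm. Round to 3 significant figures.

30.2 mm

k = Gd⁴/(8D³N_a) = (80.7×10³)(1.96⁴)/(8·21.0³·18) = 0.89305 N/mm
δ = F/k = 27 / 0.89305 = 30.233 mm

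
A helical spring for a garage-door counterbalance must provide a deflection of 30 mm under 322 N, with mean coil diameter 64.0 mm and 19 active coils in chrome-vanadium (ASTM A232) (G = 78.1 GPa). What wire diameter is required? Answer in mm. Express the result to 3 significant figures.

8.60 mm

Required rate k = F/δ = 322/30 = 10.733 N/mm
d = (8D³N_a·k / G)^(1/4) = (8·64.0³·19·10.733 / (78.1×10³))^0.25
  = (5476)^0.25 = 8.6023 mm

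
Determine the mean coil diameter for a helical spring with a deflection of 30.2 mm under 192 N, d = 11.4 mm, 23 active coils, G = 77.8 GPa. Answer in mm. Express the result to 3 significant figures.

Required rate k = F/δ = 192/30.2 = 6.3576 N/mm
D = (Gd⁴/(8N_a·k))^(1/3) = (77.8×10³·11.4⁴/(8·23·6.3576))^(1/3)
  = (1.12328e+06)^(1/3) = 103.9511 mm

104 mm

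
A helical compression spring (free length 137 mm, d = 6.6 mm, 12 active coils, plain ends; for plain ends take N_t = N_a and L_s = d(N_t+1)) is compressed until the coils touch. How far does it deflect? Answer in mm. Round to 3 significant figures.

N_t = 12; L_s = 6.6·13 = 85.8 mm
δ_solid = L₀ − L_s = 137 − 85.8 = 51.2 mm

51.2 mm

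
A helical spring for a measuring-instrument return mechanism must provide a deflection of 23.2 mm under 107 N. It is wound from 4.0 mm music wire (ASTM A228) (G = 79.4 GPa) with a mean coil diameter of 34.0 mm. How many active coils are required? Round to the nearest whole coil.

14

Required rate k = F/δ = 107/23.2 = 4.6121 N/mm
N_a = Gd⁴/(8D³k) = (79.4×10³ × 4.0⁴)/(8 × 34.0³ × 4.6121)
    = 2.03264e+07 / 1.45018e+06 = 14.02 → 14 coils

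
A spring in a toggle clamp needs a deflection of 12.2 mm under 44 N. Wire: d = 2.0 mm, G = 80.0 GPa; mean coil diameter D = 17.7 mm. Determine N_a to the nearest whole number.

Required rate k = F/δ = 44/12.2 = 3.6066 N/mm
N_a = Gd⁴/(8D³k) = (80.0×10³ × 2.0⁴)/(8 × 17.7³ × 3.6066)
    = 1.28e+06 / 159994 = 8 → 8 coils

8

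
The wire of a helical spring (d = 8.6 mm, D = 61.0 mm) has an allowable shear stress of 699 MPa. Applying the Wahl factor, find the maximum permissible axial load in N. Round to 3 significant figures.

2370 N

C = D/d = 61.0/8.6 = 7.0930
K_W = (4C−1)/(4C−4) + 0.615/C = 27.372/24.372 + 0.0867 = 1.2098
τ_max = K·8FD/(πd³) → F_max = τ_allow·πd³/(8DK)
F_max = 699·π·8.6³/(8·61.0·1.2098) = 1.3968e+06/590.38 = 2365.9 N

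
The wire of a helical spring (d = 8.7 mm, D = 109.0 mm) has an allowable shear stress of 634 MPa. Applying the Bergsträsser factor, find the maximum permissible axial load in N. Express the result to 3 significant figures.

C = D/d = 109.0/8.7 = 12.5287
K_B = (4C+2)/(4C−3) = 52.115/47.115 = 1.1061
τ_max = K·8FD/(πd³) → F_max = τ_allow·πd³/(8DK)
F_max = 634·π·8.7³/(8·109.0·1.1061) = 1.3116e+06/964.54 = 1359.8 N

1360 N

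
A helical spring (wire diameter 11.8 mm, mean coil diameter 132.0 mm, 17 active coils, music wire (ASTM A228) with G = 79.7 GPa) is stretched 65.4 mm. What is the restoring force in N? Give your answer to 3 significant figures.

k = Gd⁴/(8D³N_a) = (79.7×10³)(11.8⁴)/(8·132.0³·17) = 4.94 N/mm
F = k·δ = 4.94 × 65.4 = 323.08 N

323 N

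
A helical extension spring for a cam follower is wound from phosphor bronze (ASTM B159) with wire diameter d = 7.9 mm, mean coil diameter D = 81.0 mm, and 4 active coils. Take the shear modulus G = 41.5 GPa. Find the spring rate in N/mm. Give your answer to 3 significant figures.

9.50 N/mm

k = Gd⁴/(8D³N_a) = (41.5×10³ × 7.9⁴) / (8 × 81.0³ × 4)
  = 1.61643e+08 / 1.70061e+07 = 9.505 N/mm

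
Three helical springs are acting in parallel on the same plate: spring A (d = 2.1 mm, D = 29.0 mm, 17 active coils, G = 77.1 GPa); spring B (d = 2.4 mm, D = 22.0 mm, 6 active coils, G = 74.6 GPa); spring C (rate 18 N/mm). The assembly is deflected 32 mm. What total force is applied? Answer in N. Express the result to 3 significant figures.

745 N

k_A = Gd⁴/(8D³N_a) = (77.1×10³)(2.1⁴)/(8·29.0³·17) = 0.45206 N/mm
k_B = Gd⁴/(8D³N_a) = (74.6×10³)(2.4⁴)/(8·22.0³·6) = 4.8426 N/mm
Parallel: k_eq = 0.45206 + 4.8426 + 18 = 23.295 N/mm
F = k_eq·δ = 23.295·32 = 745.43 N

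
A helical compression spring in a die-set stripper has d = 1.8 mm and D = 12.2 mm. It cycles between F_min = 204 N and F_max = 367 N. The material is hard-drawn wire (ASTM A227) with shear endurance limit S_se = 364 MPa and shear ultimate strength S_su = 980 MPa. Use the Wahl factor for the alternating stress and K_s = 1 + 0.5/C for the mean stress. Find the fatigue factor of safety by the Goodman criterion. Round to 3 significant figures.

C = D/d = 12.2/1.8 = 6.7778; K_W = (4C−1)/(4C−4)+0.615/C = 1.2205; K_s = 1+0.5/C = 1.0738
F_a = (F_max−F_min)/2 = 81.5 N; F_m = (F_max+F_min)/2 = 285.5 N
τ_a = K_W·8F_aD/(πd³) = 1.2205 × 434.15 = 529.9 MPa
τ_m = K_s·8F_mD/(πd³) = 1.0738 × 1520.9 = 1633.1 MPa
Goodman: 1/n_f = τ_a/S_se + τ_m/S_su = 529.9/364 + 1633.1/980 = 1.45577 + 1.66638 = 3.1221
n_f = 1/3.1221 = 0.3203

0.320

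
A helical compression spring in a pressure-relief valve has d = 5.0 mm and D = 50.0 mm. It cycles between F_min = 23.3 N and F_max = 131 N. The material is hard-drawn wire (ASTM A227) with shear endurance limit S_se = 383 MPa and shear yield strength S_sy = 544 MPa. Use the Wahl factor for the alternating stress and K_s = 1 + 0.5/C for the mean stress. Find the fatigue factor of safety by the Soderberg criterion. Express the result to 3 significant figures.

C = D/d = 50.0/5.0 = 10.0000; K_W = (4C−1)/(4C−4)+0.615/C = 1.1448; K_s = 1+0.5/C = 1.0500
F_a = (F_max−F_min)/2 = 53.85 N; F_m = (F_max+F_min)/2 = 77.15 N
τ_a = K_W·8F_aD/(πd³) = 1.1448 × 54.851 = 62.795 MPa
τ_m = K_s·8F_mD/(πd³) = 1.0500 × 78.584 = 82.514 MPa
Soderberg: 1/n_f = τ_a/S_se + τ_m/S_sy = 62.795/383 + 82.514/544 = 0.16396 + 0.15168 = 0.31564
n_f = 1/0.31564 = 3.168

3.17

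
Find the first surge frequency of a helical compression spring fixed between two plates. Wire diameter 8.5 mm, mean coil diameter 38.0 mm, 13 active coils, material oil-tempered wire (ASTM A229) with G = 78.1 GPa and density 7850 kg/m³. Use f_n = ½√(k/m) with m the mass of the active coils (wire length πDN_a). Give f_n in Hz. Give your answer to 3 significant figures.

k = Gd⁴/(8D³N_a) = (78.1×10³)(8.5⁴)/(8·38.0³·13) = 71.44 N/mm = 71440 N/m
Wire length L = πDN_a = π·38.0·13 = 1551.9 mm
m = ρ·(πd²/4)·L = 7850 × 56.745×10⁻⁶ m² × 1.5519 m = 0.69131 kg
f_n = ½√(k/m) = 0.5·√(71440/0.69131) = 0.5·√(1.0334e+05) = 160.73 Hz

161 Hz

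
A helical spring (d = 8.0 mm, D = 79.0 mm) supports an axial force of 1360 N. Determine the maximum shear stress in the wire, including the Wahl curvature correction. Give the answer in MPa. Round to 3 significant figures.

613 MPa

Spring index C = D/d = 79.0/8.0 = 9.8750
K_W = (4C−1)/(4C−4) + 0.615/C = 38.500/35.500 + 0.0623 = 1.1468
τ₀ = 8FD/(πd³) = 8·1360·79.0/(π·8.0³) = 859520/1608.5 = 534.36 MPa
τ_max = K·τ₀ = 1.1468 × 534.36 = 612.8 MPa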